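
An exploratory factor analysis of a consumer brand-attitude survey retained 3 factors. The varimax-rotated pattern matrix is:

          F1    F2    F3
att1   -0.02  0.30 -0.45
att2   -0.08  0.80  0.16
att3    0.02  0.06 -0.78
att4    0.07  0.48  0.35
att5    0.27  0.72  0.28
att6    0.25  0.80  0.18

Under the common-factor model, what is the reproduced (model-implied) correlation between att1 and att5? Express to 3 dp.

0.085

r̂ = Σ λ_i·λ_j across factors = (-0.02)(0.27) + (0.30)(0.72) + (-0.45)(0.28)
  = -0.0054 +0.2160 -0.1260 = 0.0846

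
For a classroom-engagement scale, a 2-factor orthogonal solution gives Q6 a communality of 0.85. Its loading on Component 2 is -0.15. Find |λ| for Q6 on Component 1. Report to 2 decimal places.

0.91

Under orthogonal rotation h² = Σλ², so λ_Component 1² = h² − (0.0225) = 0.85 − 0.0225 = 0.8275.
|λ| = √0.8275 = 0.9097.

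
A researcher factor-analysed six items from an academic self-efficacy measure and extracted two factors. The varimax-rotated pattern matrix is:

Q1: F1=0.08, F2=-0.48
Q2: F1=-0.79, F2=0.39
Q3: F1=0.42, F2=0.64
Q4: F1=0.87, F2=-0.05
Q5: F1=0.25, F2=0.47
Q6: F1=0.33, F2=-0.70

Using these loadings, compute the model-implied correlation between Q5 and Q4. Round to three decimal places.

r̂ = Σ λ_i·λ_j across factors = (0.25)(0.87) + (0.47)(-0.05)
  = +0.2175 -0.0235 = 0.1940

0.194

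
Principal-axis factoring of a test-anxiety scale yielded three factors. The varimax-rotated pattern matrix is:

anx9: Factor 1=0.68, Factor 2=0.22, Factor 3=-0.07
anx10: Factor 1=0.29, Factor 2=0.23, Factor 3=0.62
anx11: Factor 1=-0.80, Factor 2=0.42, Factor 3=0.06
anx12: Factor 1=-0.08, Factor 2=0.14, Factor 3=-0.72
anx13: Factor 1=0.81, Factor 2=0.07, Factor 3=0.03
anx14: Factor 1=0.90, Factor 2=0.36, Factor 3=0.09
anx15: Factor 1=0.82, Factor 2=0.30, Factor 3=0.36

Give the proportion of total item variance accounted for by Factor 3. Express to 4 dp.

SS loadings for Factor 3 = (-0.07)² + 0.62² + 0.06² + (-0.72)² + 0.03² + 0.09² + 0.36² = 1.0499
Proportion of variance = 1.0499 / 7 = 0.1500.

0.1500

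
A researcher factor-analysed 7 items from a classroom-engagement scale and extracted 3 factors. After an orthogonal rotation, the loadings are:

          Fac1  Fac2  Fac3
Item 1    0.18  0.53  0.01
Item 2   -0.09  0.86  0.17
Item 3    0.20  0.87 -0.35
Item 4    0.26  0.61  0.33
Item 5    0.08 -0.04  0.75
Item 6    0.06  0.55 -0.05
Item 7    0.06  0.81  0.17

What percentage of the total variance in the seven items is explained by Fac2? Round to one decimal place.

44.4%

SS loadings for Fac2 = 0.53² + 0.86² + 0.87² + 0.61² + (-0.04)² + 0.55² + 0.81² = 3.1097
With 7 standardized items, total variance = 7. Proportion = 3.1097/7 = 0.4442 → 44.42%.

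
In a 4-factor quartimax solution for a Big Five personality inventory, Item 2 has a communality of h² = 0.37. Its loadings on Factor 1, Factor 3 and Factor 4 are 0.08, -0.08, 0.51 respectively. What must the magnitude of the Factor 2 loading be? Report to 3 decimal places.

Under orthogonal rotation h² = Σλ², so λ_Factor 2² = h² − (0.2729) = 0.37 − 0.2729 = 0.0971.
|λ| = √0.0971 = 0.3116.

0.312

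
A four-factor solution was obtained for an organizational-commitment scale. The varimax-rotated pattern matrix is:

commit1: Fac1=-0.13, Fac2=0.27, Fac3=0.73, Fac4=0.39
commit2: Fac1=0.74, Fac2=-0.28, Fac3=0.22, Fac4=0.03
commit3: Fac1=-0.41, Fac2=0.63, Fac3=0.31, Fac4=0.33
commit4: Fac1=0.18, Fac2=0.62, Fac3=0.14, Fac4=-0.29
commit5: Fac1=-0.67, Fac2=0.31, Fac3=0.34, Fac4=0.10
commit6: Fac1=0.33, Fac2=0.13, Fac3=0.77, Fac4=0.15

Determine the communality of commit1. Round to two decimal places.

0.77

h² = (-0.13)² + 0.27² + 0.73² + 0.39² = 0.0169 + 0.0729 + 0.5329 + 0.1521 = 0.7748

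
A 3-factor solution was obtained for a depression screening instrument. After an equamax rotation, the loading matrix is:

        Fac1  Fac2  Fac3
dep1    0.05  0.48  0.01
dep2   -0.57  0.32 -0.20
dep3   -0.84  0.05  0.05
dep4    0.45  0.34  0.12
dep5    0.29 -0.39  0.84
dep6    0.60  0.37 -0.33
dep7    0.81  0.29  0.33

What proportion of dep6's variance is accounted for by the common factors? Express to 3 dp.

h² = 0.60² + 0.37² + (-0.33)² = 0.3600 + 0.1369 + 0.1089 = 0.6058

0.606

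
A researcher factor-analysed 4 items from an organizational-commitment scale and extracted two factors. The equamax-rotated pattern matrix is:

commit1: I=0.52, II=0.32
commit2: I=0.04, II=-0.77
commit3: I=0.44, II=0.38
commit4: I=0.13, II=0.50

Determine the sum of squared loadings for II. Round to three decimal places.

1.090

SS loadings for II = 0.32² + (-0.77)² + 0.38² + 0.50² = 0.1024 + 0.5929 + 0.1444 + 0.2500 = 1.0897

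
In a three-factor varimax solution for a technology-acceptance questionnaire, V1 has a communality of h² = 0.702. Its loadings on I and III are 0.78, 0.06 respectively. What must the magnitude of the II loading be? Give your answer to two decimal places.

0.30

Under orthogonal rotation h² = Σλ², so λ_II² = h² − (0.6120) = 0.702 − 0.6120 = 0.0900.
|λ| = √0.0900 = 0.3000.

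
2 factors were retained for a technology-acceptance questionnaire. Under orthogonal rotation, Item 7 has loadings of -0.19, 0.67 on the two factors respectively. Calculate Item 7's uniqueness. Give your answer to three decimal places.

h² = (-0.19)² + 0.67² = 0.0361 + 0.4489 = 0.4850
Uniqueness u² = 1 − h² = 1 − 0.4850 = 0.5150

0.515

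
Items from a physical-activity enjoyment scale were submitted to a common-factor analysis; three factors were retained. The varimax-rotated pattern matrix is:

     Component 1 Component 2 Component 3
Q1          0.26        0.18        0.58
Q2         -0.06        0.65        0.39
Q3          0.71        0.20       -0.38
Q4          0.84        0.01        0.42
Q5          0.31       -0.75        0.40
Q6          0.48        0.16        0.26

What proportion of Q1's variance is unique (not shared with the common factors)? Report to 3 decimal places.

0.564

h² = 0.26² + 0.18² + 0.58² = 0.0676 + 0.0324 + 0.3364 = 0.4364
Uniqueness u² = 1 − h² = 1 − 0.4364 = 0.5636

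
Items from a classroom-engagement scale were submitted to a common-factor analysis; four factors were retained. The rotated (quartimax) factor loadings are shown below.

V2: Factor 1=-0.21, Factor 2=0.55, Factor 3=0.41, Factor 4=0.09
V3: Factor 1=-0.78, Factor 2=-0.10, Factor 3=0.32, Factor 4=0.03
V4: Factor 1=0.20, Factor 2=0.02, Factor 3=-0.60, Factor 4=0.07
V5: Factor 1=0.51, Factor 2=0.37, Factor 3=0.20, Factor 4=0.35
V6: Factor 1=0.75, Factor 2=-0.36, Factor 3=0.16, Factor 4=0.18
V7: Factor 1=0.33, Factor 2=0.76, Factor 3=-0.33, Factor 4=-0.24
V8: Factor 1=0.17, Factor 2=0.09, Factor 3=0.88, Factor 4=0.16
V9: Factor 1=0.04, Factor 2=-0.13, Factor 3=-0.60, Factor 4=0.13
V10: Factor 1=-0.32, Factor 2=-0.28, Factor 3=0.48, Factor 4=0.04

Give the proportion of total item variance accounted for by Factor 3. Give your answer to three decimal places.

0.241

SS loadings for Factor 3 = 0.41² + 0.32² + (-0.60)² + 0.20² + 0.16² + (-0.33)² + 0.88² + (-0.60)² + 0.48² = 2.1698
Proportion of variance = 2.1698 / 9 = 0.2411.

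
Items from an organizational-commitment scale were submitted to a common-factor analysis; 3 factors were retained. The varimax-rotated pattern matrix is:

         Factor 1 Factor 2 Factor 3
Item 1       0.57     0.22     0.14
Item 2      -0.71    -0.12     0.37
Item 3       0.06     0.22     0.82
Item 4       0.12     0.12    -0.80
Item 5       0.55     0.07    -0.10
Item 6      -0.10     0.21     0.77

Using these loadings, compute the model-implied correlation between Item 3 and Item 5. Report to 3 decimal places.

-0.034

r̂ = Σ λ_i·λ_j across factors = (0.06)(0.55) + (0.22)(0.07) + (0.82)(-0.10)
  = +0.0330 +0.0154 -0.0820 = -0.0336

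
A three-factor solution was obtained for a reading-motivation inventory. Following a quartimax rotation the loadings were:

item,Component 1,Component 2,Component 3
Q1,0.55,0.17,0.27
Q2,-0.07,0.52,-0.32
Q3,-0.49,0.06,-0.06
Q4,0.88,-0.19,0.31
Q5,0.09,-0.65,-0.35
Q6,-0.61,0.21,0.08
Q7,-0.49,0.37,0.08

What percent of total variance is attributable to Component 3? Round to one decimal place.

SS loadings for Component 3 = 0.27² + (-0.32)² + (-0.06)² + 0.31² + (-0.35)² + 0.08² + 0.08² = 0.4103
With 7 standardized items, total variance = 7. Proportion = 0.4103/7 = 0.0586 → 5.86%.

5.9%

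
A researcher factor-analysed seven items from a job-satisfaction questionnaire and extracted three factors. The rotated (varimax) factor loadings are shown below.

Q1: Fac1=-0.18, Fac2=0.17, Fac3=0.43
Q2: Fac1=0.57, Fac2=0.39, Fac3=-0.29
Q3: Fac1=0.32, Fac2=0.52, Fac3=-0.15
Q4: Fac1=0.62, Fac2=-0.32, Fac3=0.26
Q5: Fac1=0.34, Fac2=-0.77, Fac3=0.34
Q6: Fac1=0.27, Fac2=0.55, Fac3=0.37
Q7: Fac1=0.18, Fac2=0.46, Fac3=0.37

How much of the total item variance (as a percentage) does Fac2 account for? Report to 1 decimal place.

SS loadings for Fac2 = 0.17² + 0.39² + 0.52² + (-0.32)² + (-0.77)² + 0.55² + 0.46² = 1.6608
With 7 standardized items, total variance = 7. Proportion = 1.6608/7 = 0.2373 → 23.73%.

23.7%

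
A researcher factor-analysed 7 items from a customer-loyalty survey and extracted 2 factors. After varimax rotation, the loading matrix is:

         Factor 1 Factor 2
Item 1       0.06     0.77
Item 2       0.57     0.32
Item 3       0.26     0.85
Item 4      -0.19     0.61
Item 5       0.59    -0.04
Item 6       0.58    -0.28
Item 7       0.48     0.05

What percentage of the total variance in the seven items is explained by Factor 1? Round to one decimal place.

19.2%

SS loadings for Factor 1 = 0.06² + 0.57² + 0.26² + (-0.19)² + 0.59² + 0.58² + 0.48² = 1.3471
With 7 standardized items, total variance = 7. Proportion = 1.3471/7 = 0.1924 → 19.24%.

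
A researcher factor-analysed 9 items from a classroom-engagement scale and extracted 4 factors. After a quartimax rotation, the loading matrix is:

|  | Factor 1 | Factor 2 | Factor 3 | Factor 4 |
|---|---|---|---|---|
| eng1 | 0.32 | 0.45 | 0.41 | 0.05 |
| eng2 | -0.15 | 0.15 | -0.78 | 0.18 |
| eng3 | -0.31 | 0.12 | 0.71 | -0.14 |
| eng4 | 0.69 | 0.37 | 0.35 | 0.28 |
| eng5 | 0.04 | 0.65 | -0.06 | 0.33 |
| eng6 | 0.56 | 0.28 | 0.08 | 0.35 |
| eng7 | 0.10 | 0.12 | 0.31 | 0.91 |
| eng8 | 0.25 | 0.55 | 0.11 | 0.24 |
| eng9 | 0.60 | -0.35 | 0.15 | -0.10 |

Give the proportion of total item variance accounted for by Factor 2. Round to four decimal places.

SS loadings for Factor 2 = 0.45² + 0.15² + 0.12² + 0.37² + 0.65² + 0.28² + 0.12² + 0.55² + (-0.35)² = 1.3166
Proportion of variance = 1.3166 / 9 = 0.1463.

0.1463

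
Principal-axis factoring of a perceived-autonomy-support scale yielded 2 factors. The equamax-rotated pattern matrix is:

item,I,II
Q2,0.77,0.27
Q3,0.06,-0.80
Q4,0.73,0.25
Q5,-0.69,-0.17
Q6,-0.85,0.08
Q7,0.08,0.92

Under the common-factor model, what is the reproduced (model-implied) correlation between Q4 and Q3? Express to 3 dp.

r̂ = Σ λ_i·λ_j across factors = (0.73)(0.06) + (0.25)(-0.80)
  = +0.0438 -0.2000 = -0.1562

-0.156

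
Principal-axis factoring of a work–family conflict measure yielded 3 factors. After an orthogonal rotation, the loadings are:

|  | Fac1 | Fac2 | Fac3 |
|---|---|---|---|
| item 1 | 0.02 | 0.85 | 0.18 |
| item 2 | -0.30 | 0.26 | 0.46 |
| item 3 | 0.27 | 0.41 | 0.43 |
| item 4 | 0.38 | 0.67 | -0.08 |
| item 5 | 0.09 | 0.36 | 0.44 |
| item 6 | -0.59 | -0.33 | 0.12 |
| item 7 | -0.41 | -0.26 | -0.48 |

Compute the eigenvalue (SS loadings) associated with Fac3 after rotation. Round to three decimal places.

0.874

SS loadings for Fac3 = 0.18² + 0.46² + 0.43² + (-0.08)² + 0.44² + 0.12² + (-0.48)² = 0.0324 + 0.2116 + 0.1849 + 0.0064 + 0.1936 + 0.0144 + 0.2304 = 0.8737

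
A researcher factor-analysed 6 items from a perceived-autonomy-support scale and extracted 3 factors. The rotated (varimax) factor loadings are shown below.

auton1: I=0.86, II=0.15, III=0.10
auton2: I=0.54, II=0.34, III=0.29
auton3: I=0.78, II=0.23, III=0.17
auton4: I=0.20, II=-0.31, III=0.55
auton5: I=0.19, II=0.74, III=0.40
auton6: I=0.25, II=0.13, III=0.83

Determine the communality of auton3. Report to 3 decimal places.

h² = 0.78² + 0.23² + 0.17² = 0.6084 + 0.0529 + 0.0289 = 0.6902

0.690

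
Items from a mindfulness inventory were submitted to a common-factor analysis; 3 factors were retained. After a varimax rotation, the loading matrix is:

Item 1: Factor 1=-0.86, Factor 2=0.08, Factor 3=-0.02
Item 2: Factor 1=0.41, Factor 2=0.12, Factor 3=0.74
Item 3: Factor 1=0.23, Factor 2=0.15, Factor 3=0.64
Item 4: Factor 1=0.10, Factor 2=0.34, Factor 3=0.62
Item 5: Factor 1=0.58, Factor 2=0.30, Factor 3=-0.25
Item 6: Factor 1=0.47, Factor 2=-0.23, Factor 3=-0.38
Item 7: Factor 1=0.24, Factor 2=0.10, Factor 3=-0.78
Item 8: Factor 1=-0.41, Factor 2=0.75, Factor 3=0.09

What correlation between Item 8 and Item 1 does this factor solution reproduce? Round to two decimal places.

r̂ = Σ λ_i·λ_j across factors = (-0.41)(-0.86) + (0.75)(0.08) + (0.09)(-0.02)
  = +0.3526 +0.0600 -0.0018 = 0.4108

0.41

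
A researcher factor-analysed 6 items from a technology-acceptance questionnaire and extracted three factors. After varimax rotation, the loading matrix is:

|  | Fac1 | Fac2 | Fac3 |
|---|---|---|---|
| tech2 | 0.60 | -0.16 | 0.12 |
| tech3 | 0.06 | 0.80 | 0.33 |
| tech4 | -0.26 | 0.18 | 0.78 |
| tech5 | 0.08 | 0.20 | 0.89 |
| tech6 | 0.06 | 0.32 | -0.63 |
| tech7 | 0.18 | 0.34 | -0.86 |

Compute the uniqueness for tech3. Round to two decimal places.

0.25

h² = 0.06² + 0.80² + 0.33² = 0.0036 + 0.6400 + 0.1089 = 0.7525
Uniqueness u² = 1 − h² = 1 − 0.7525 = 0.2475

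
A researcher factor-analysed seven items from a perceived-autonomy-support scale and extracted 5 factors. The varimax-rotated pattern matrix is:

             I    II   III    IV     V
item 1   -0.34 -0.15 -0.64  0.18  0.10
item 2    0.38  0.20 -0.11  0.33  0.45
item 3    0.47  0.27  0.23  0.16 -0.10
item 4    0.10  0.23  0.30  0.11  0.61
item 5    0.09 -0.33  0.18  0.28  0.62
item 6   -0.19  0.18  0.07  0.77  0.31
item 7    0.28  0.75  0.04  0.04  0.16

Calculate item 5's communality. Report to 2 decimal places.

h² = 0.09² + (-0.33)² + 0.18² + 0.28² + 0.62² = 0.0081 + 0.1089 + 0.0324 + 0.0784 + 0.3844 = 0.6122

0.61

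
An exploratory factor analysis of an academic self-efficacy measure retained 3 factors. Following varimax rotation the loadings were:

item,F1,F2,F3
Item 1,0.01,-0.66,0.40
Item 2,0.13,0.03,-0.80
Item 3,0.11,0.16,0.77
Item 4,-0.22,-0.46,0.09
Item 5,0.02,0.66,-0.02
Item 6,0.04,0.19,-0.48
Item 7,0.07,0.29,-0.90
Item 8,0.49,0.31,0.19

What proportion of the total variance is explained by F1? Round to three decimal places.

SS loadings for F1 = 0.01² + 0.13² + 0.11² + (-0.22)² + 0.02² + 0.04² + 0.07² + 0.49² = 0.3245
Proportion of variance = 0.3245 / 8 = 0.0406.

0.041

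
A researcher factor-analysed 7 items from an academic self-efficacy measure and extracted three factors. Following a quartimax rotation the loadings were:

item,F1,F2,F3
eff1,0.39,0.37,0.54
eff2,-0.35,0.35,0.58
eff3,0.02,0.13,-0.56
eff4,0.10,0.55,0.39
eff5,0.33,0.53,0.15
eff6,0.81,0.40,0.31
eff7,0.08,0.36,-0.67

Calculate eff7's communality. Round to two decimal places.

0.58

h² = 0.08² + 0.36² + (-0.67)² = 0.0064 + 0.1296 + 0.4489 = 0.5849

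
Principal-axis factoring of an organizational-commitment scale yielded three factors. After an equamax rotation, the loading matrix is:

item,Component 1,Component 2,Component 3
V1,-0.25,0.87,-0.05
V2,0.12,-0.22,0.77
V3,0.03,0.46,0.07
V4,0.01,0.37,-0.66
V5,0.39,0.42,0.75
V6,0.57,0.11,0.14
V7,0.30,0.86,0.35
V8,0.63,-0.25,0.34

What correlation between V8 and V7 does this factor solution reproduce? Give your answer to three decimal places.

0.093

r̂ = Σ λ_i·λ_j across factors = (0.63)(0.30) + (-0.25)(0.86) + (0.34)(0.35)
  = +0.1890 -0.2150 +0.1190 = 0.0930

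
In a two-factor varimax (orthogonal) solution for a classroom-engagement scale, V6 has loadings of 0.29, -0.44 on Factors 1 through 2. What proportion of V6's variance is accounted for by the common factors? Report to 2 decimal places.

h² = 0.29² + (-0.44)² = 0.0841 + 0.1936 = 0.2777

0.28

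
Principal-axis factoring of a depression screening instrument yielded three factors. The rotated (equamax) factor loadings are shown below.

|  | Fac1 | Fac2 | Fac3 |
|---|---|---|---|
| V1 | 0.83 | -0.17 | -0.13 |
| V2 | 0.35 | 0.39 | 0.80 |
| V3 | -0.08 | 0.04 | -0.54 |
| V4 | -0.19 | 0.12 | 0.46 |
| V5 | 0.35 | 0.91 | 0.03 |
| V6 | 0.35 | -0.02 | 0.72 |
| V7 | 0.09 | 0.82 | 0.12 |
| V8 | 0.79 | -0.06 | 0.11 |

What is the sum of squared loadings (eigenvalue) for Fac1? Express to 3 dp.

SS loadings for Fac1 = 0.83² + 0.35² + (-0.08)² + (-0.19)² + 0.35² + 0.35² + 0.09² + 0.79² = 0.6889 + 0.1225 + 0.0064 + 0.0361 + 0.1225 + 0.1225 + 0.0081 + 0.6241 = 1.7311

1.731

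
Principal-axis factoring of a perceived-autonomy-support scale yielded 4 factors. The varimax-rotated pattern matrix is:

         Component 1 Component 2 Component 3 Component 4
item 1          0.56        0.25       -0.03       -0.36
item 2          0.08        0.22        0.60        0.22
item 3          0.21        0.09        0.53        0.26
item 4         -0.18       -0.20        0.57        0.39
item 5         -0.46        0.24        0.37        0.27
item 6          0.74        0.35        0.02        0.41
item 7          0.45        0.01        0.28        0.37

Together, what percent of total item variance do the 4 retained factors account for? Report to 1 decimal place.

SS loadings by factor: 1.3582, 0.3392, 1.1824, 0.7756; total = 3.6554.
Total variance with 7 standardized items is 7, so the solution explains 3.6554/7 = 0.5222 = 52.22%.

52.2%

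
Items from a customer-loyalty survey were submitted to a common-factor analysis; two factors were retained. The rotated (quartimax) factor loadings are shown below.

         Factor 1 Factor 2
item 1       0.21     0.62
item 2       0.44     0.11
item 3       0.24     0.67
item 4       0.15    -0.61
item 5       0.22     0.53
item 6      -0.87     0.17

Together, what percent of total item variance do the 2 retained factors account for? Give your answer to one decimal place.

44.2%

SS loadings by factor: 1.1231, 1.5273; total = 2.6504.
Total variance with 6 standardized items is 6, so the solution explains 2.6504/6 = 0.4417 = 44.17%.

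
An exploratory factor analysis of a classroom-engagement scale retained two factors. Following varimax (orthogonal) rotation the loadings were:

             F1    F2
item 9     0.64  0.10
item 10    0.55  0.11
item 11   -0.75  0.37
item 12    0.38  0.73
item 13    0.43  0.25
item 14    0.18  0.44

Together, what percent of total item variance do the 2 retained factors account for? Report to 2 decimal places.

43.07%

Communalities: 0.4196, 0.3146, 0.6994, 0.6773, 0.2474, 0.2260; Σh² = 2.5843.
Total variance with 6 standardized items is 6, so the solution explains 2.5843/6 = 0.4307 = 43.07%.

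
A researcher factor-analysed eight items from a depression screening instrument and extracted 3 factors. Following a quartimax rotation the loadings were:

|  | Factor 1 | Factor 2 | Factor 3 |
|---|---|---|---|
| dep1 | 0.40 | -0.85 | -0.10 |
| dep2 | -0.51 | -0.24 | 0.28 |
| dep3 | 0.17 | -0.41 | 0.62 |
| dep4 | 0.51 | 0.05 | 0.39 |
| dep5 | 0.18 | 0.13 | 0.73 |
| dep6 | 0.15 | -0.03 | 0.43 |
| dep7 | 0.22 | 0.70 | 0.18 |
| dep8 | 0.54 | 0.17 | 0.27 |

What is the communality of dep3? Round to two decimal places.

0.58

h² = 0.17² + (-0.41)² + 0.62² = 0.0289 + 0.1681 + 0.3844 = 0.5814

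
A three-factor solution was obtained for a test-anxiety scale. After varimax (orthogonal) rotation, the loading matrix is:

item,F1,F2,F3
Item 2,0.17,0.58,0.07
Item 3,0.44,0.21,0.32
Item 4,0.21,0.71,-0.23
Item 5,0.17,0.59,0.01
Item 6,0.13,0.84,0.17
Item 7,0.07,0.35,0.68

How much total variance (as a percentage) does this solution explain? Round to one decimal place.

SS loadings by factor: 0.3173, 2.0608, 0.6516; total = 3.0297.
Total variance with 6 standardized items is 6, so the solution explains 3.0297/6 = 0.5050 = 50.50%.

50.5%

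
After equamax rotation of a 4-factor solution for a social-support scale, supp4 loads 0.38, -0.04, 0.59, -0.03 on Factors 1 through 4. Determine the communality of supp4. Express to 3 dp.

0.495

h² = 0.38² + (-0.04)² + 0.59² + (-0.03)² = 0.1444 + 0.0016 + 0.3481 + 0.0009 = 0.4950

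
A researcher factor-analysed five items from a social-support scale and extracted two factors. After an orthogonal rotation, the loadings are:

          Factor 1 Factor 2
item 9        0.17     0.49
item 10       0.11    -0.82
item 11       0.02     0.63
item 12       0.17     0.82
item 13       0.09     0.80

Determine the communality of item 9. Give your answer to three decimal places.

h² = 0.17² + 0.49² = 0.0289 + 0.2401 = 0.2690

0.269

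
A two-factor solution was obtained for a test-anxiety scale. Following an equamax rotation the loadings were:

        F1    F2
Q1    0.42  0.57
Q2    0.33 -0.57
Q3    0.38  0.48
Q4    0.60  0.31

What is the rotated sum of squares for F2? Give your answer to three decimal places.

0.976

SS loadings for F2 = 0.57² + (-0.57)² + 0.48² + 0.31² = 0.3249 + 0.3249 + 0.2304 + 0.0961 = 0.9763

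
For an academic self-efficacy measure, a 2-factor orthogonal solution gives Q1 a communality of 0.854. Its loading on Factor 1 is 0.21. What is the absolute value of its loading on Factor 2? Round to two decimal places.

Under orthogonal rotation h² = Σλ², so λ_Factor 2² = h² − (0.0441) = 0.854 − 0.0441 = 0.8099.
|λ| = √0.8099 = 0.8999.

0.90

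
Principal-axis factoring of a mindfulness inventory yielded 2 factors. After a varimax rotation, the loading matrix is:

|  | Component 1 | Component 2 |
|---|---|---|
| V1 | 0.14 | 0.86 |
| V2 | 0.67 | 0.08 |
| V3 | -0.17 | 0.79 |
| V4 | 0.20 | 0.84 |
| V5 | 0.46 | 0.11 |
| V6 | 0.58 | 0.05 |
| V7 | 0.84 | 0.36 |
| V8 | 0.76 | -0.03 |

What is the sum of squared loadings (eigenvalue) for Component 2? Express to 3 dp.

2.221

SS loadings for Component 2 = 0.86² + 0.08² + 0.79² + 0.84² + 0.11² + 0.05² + 0.36² + (-0.03)² = 0.7396 + 0.0064 + 0.6241 + 0.7056 + 0.0121 + 0.0025 + 0.1296 + 0.0009 = 2.2208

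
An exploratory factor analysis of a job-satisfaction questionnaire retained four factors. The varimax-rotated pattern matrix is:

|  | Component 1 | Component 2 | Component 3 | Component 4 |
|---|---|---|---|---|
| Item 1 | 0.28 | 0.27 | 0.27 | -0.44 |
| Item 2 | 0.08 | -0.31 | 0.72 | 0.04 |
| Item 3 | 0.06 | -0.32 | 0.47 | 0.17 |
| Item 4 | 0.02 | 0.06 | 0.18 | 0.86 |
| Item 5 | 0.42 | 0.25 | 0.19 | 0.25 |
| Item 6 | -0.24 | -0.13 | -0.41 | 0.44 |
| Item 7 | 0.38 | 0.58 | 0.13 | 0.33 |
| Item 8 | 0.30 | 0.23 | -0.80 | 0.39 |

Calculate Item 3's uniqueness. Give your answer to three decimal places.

h² = 0.06² + (-0.32)² + 0.47² + 0.17² = 0.0036 + 0.1024 + 0.2209 + 0.0289 = 0.3558
Uniqueness u² = 1 − h² = 1 − 0.3558 = 0.6442

0.644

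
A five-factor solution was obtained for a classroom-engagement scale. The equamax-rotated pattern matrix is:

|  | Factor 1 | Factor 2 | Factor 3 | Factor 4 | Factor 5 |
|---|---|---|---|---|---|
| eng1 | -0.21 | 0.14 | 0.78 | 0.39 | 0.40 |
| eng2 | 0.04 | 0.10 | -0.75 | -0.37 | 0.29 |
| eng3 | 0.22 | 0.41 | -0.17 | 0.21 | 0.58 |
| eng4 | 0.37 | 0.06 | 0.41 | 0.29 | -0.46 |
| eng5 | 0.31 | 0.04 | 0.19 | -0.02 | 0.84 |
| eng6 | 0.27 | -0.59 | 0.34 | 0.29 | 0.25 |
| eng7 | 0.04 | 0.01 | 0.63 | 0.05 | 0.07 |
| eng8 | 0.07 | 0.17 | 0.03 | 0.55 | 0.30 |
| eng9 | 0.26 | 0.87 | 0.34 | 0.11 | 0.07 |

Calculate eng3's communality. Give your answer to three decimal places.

h² = 0.22² + 0.41² + (-0.17)² + 0.21² + 0.58² = 0.0484 + 0.1681 + 0.0289 + 0.0441 + 0.3364 = 0.6259

0.626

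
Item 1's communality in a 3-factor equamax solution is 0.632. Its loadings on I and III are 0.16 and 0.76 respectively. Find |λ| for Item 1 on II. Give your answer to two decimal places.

Under orthogonal rotation h² = Σλ², so λ_II² = h² − (0.6032) = 0.632 − 0.6032 = 0.0288.
|λ| = √0.0288 = 0.1697.

0.17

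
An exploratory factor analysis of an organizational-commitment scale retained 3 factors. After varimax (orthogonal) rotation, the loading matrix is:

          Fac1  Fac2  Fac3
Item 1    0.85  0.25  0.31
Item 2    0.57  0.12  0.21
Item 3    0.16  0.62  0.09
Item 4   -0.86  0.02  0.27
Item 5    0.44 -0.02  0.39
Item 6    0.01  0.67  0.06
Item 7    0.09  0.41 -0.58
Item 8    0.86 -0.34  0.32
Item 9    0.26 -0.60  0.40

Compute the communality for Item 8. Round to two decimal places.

0.96

h² = 0.86² + (-0.34)² + 0.32² = 0.7396 + 0.1156 + 0.1024 = 0.9576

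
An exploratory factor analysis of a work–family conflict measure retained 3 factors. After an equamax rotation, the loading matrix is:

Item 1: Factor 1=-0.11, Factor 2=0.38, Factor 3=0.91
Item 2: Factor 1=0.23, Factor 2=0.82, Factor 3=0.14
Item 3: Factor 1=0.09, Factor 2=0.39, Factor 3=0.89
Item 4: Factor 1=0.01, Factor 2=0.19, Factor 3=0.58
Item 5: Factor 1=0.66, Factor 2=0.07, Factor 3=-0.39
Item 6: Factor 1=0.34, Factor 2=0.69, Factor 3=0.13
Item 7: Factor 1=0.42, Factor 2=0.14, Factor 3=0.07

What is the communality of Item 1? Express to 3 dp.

0.985

h² = (-0.11)² + 0.38² + 0.91² = 0.0121 + 0.1444 + 0.8281 = 0.9846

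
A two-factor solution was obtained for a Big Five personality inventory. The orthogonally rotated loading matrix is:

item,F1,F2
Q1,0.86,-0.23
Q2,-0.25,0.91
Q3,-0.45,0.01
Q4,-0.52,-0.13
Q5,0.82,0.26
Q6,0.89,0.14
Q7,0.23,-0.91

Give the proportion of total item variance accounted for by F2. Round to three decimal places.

0.259

SS loadings for F2 = (-0.23)² + 0.91² + 0.01² + (-0.13)² + 0.26² + 0.14² + (-0.91)² = 1.8133
Proportion of variance = 1.8133 / 7 = 0.2590.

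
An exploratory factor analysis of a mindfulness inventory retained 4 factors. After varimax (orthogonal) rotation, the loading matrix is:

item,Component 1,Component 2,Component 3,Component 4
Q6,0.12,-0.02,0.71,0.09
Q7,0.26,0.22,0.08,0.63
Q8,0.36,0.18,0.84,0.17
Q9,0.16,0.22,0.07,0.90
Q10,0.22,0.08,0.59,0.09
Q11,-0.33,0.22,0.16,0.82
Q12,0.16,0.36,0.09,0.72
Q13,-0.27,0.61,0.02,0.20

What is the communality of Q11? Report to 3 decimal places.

h² = (-0.33)² + 0.22² + 0.16² + 0.82² = 0.1089 + 0.0484 + 0.0256 + 0.6724 = 0.8553

0.855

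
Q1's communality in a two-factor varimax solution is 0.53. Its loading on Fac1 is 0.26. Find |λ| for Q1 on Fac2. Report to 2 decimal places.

0.68

Under orthogonal rotation h² = Σλ², so λ_Fac2² = h² − (0.0676) = 0.53 − 0.0676 = 0.4624.
|λ| = √0.4624 = 0.6800.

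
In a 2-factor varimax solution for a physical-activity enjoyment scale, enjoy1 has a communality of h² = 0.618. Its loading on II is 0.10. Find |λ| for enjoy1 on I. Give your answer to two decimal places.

0.78

Under orthogonal rotation h² = Σλ², so λ_I² = h² − (0.0100) = 0.618 − 0.0100 = 0.6080.
|λ| = √0.6080 = 0.7797.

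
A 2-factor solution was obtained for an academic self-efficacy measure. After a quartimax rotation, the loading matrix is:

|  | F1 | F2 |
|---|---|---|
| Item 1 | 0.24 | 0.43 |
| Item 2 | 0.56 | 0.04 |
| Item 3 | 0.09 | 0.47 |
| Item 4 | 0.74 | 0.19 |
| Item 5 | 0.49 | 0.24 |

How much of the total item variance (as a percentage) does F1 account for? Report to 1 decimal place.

SS loadings for F1 = 0.24² + 0.56² + 0.09² + 0.74² + 0.49² = 1.1670
With 5 standardized items, total variance = 5. Proportion = 1.1670/5 = 0.2334 → 23.34%.

23.3%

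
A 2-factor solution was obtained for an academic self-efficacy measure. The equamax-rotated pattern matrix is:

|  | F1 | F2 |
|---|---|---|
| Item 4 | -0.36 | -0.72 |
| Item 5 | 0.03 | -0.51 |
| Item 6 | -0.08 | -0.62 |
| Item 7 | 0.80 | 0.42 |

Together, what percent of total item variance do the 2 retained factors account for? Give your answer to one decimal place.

52.9%

SS loadings by factor: 0.7769, 1.3393; total = 2.1162.
Total variance with 4 standardized items is 4, so the solution explains 2.1162/4 = 0.5291 = 52.91%.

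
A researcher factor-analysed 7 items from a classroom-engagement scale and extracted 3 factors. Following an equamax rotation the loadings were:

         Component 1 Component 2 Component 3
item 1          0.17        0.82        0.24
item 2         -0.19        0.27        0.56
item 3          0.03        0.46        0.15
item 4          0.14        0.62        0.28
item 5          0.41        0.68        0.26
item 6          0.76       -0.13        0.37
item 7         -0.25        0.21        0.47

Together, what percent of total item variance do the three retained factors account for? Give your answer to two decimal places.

52.23%

Communalities: 0.7589, 0.4226, 0.2350, 0.4824, 0.6981, 0.7314, 0.3275; Σh² = 3.6559.
Total variance with 7 standardized items is 7, so the solution explains 3.6559/7 = 0.5223 = 52.23%.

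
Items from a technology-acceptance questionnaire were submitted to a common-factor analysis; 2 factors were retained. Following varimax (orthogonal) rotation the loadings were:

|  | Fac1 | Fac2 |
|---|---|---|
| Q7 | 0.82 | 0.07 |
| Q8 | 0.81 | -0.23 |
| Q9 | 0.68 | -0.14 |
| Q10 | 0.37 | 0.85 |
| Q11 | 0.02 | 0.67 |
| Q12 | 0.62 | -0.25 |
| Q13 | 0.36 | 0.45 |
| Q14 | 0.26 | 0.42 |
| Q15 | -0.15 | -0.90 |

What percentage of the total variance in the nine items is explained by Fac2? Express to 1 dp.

27.8%

SS loadings for Fac2 = 0.07² + (-0.23)² + (-0.14)² + 0.85² + 0.67² + (-0.25)² + 0.45² + 0.42² + (-0.90)² = 2.5002
With 9 standardized items, total variance = 9. Proportion = 2.5002/9 = 0.2778 → 27.78%.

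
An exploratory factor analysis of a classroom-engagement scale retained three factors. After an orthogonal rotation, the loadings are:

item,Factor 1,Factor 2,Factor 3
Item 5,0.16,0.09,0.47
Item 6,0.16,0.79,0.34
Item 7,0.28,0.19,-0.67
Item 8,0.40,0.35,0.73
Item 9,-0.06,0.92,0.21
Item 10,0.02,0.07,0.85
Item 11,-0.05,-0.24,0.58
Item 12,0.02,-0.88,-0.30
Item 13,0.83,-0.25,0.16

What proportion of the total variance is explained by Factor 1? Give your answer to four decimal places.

0.1095

SS loadings for Factor 1 = 0.16² + 0.16² + 0.28² + 0.40² + (-0.06)² + 0.02² + (-0.05)² + 0.02² + 0.83² = 0.9854
Proportion of variance = 0.9854 / 9 = 0.1095.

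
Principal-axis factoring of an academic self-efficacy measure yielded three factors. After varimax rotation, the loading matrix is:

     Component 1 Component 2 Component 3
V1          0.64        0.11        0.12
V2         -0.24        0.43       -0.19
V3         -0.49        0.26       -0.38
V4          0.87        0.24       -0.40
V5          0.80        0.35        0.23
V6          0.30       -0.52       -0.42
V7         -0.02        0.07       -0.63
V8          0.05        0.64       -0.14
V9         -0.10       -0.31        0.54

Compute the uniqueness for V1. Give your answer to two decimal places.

h² = 0.64² + 0.11² + 0.12² = 0.4096 + 0.0121 + 0.0144 = 0.4361
Uniqueness u² = 1 − h² = 1 − 0.4361 = 0.5639

0.56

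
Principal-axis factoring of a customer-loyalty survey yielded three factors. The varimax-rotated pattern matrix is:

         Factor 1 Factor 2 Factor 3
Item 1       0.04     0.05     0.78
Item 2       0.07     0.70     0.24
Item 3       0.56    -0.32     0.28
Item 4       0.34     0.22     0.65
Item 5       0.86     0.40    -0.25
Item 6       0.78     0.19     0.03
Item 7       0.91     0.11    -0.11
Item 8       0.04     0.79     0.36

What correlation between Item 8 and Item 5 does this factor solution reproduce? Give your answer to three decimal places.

r̂ = Σ λ_i·λ_j across factors = (0.04)(0.86) + (0.79)(0.40) + (0.36)(-0.25)
  = +0.0344 +0.3160 -0.0900 = 0.2604

0.260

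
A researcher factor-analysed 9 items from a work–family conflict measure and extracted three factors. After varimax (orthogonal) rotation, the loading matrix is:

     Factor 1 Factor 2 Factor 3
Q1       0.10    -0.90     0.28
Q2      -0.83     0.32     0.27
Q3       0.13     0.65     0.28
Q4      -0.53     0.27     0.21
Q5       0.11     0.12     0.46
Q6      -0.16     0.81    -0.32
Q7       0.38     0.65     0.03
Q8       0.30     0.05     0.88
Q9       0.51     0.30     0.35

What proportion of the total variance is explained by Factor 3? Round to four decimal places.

SS loadings for Factor 3 = 0.28² + 0.27² + 0.28² + 0.21² + 0.46² + (-0.32)² + 0.03² + 0.88² + 0.35² = 1.4856
Proportion of variance = 1.4856 / 9 = 0.1651.

0.1651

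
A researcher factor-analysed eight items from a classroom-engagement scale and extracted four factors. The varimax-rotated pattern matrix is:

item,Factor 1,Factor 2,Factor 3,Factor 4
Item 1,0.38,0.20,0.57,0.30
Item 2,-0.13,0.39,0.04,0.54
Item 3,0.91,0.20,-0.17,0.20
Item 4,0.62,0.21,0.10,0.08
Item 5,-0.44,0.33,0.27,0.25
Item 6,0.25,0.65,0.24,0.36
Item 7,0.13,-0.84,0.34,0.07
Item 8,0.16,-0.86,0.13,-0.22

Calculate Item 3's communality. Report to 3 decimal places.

h² = 0.91² + 0.20² + (-0.17)² + 0.20² = 0.8281 + 0.0400 + 0.0289 + 0.0400 = 0.9370

0.937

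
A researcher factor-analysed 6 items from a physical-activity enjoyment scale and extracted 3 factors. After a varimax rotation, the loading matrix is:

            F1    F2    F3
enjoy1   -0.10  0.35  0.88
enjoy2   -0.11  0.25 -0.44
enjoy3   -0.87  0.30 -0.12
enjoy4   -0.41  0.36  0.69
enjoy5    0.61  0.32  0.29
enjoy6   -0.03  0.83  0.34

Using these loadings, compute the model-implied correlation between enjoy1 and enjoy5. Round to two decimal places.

0.31

r̂ = Σ λ_i·λ_j across factors = (-0.10)(0.61) + (0.35)(0.32) + (0.88)(0.29)
  = -0.0610 +0.1120 +0.2552 = 0.3062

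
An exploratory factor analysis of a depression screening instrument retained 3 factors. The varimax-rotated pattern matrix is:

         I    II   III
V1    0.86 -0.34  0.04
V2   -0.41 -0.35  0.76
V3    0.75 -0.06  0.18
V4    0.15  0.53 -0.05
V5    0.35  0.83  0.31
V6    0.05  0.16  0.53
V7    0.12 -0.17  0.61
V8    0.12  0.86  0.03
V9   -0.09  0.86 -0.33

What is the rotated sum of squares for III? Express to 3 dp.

SS loadings for III = 0.04² + 0.76² + 0.18² + (-0.05)² + 0.31² + 0.53² + 0.61² + 0.03² + (-0.33)² = 0.0016 + 0.5776 + 0.0324 + 0.0025 + 0.0961 + 0.2809 + 0.3721 + 0.0009 + 0.1089 = 1.4730

1.473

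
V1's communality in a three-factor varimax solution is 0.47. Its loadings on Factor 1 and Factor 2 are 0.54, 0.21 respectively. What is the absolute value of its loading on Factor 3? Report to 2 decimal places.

0.37

Under orthogonal rotation h² = Σλ², so λ_Factor 3² = h² − (0.3357) = 0.47 − 0.3357 = 0.1343.
|λ| = √0.1343 = 0.3665.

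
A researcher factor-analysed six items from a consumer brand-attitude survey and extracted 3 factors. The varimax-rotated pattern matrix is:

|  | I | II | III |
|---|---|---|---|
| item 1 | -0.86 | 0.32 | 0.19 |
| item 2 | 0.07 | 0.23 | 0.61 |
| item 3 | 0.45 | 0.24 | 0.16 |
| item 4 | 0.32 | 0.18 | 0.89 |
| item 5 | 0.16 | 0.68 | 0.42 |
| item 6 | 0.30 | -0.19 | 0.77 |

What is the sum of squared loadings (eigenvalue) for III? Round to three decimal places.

1.995

SS loadings for III = 0.19² + 0.61² + 0.16² + 0.89² + 0.42² + 0.77² = 0.0361 + 0.3721 + 0.0256 + 0.7921 + 0.1764 + 0.5929 = 1.9952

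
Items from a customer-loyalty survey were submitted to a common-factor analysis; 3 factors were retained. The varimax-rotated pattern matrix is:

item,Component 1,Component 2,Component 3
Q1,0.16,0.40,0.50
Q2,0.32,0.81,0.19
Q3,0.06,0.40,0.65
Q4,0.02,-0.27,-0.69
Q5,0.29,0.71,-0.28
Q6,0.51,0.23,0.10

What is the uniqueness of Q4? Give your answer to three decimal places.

h² = 0.02² + (-0.27)² + (-0.69)² = 0.0004 + 0.0729 + 0.4761 = 0.5494
Uniqueness u² = 1 − h² = 1 − 0.5494 = 0.4506

0.451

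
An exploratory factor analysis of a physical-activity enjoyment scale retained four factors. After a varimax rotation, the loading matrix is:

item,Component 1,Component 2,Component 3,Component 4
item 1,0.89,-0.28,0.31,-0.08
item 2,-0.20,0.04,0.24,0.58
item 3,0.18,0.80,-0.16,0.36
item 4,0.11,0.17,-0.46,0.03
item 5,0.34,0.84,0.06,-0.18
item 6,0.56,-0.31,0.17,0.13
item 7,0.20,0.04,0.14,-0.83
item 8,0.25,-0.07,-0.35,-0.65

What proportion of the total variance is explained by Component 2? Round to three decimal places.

0.195

SS loadings for Component 2 = (-0.28)² + 0.04² + 0.80² + 0.17² + 0.84² + (-0.31)² + 0.04² + (-0.07)² = 1.5571
Proportion of variance = 1.5571 / 8 = 0.1946.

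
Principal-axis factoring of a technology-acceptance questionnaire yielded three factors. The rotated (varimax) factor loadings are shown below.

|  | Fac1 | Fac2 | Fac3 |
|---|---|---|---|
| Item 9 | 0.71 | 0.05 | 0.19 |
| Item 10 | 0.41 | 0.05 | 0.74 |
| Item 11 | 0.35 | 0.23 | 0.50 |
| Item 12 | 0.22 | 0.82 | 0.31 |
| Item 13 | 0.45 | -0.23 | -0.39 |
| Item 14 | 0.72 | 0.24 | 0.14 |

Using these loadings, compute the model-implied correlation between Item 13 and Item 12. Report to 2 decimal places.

-0.21

r̂ = Σ λ_i·λ_j across factors = (0.45)(0.22) + (-0.23)(0.82) + (-0.39)(0.31)
  = +0.0990 -0.1886 -0.1209 = -0.2105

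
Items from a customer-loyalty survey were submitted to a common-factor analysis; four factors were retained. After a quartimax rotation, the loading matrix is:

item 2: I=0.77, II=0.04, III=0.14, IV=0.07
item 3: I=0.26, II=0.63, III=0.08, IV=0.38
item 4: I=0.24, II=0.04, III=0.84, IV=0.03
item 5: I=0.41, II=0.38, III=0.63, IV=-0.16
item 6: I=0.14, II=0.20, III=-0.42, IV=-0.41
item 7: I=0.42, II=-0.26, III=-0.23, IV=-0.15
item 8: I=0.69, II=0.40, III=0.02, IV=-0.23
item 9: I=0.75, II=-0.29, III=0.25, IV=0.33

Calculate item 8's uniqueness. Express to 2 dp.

h² = 0.69² + 0.40² + 0.02² + (-0.23)² = 0.4761 + 0.1600 + 0.0004 + 0.0529 = 0.6894
Uniqueness u² = 1 − h² = 1 − 0.6894 = 0.3106

0.31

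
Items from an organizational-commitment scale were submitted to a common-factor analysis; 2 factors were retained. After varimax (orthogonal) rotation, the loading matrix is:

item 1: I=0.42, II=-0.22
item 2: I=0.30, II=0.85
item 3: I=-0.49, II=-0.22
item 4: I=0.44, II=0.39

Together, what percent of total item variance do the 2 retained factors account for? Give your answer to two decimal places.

Communalities: 0.2248, 0.8125, 0.2885, 0.3457; Σh² = 1.6715.
Total variance with 4 standardized items is 4, so the solution explains 1.6715/4 = 0.4179 = 41.79%.

41.79%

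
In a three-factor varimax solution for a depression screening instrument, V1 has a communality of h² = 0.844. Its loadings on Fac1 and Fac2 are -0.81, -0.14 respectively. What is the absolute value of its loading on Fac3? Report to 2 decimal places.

Under orthogonal rotation h² = Σλ², so λ_Fac3² = h² − (0.6757) = 0.844 − 0.6757 = 0.1683.
|λ| = √0.1683 = 0.4102.

0.41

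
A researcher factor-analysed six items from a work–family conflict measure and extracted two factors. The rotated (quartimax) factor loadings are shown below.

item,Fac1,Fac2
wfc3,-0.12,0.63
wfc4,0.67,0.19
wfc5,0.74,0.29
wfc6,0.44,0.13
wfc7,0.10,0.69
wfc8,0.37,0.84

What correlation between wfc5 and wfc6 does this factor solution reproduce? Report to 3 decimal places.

r̂ = Σ λ_i·λ_j across factors = (0.74)(0.44) + (0.29)(0.13)
  = +0.3256 +0.0377 = 0.3633

0.363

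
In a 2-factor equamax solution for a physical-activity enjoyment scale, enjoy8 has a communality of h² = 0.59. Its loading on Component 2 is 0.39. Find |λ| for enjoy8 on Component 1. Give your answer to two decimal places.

Under orthogonal rotation h² = Σλ², so λ_Component 1² = h² − (0.1521) = 0.59 − 0.1521 = 0.4379.
|λ| = √0.4379 = 0.6617.

0.66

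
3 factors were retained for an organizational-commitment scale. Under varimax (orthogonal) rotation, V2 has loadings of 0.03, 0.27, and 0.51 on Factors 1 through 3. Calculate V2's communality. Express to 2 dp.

h² = 0.03² + 0.27² + 0.51² = 0.0009 + 0.0729 + 0.2601 = 0.3339

0.33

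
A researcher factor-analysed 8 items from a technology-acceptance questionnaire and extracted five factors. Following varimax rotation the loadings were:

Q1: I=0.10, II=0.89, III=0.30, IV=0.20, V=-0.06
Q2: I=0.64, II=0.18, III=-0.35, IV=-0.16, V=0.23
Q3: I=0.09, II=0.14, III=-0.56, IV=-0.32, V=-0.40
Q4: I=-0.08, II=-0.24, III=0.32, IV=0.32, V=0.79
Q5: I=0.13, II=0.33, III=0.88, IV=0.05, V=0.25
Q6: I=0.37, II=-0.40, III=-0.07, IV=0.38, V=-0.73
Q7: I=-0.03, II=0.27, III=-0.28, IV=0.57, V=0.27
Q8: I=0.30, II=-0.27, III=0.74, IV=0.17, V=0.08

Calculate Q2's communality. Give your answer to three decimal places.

h² = 0.64² + 0.18² + (-0.35)² + (-0.16)² + 0.23² = 0.4096 + 0.0324 + 0.1225 + 0.0256 + 0.0529 = 0.6430

0.643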